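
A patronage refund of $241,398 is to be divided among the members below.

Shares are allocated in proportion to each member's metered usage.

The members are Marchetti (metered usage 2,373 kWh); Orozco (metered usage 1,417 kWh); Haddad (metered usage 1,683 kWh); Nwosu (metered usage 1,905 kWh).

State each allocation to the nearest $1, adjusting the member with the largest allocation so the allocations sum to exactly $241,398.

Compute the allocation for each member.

Combined metered usage = 7,378.
Pro-rata amounts: Marchetti 2,373/7,378 × $241,398 = 77,641.29; Orozco 1,417/7,378 × $241,398 = 46,362.29; Haddad 1,683/7,378 × $241,398 = 55,065.44; Nwosu 1,905/7,378 × $241,398 = 62,328.98.
Rounded to nearest $1: Marchetti $77,641; Orozco $46,362; Haddad $55,065; Nwosu $62,329. Sum = $241,397.
Difference $241,398 − $241,397 = +$1 applied to largest allocation (Marchetti): Marchetti becomes $77,642.

Marchetti: $77,642; Orozco: $46,362; Haddad: $55,065; Nwosu: $62,329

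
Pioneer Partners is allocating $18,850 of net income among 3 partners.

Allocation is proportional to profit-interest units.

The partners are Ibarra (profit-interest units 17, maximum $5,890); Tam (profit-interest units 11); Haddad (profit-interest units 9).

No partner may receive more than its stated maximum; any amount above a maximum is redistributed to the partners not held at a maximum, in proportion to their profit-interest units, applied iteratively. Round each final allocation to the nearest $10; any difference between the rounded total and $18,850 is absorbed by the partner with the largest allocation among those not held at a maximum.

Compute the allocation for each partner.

Ibarra: $5,890 | Tam: $7,130 | Haddad: $5,830

Combined profit-interest units = 37.
Pro-rata shares before constraints: Ibarra 8,660.81; Tam 5,604.05; Haddad 4,585.14.
Capped: Ibarra ($5,890); balance $12,960 reallocated over remaining profit-interest units 20.
Remaining shares: Tam 7,128.00 → $7,130; Haddad 5,832.00 → $5,830.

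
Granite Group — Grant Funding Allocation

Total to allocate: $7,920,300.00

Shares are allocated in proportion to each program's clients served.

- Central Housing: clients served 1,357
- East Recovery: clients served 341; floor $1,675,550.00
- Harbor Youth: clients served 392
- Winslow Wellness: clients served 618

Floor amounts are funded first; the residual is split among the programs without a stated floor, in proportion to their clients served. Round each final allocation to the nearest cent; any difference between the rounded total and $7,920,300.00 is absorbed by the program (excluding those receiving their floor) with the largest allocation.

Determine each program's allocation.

Fund the minimums — East Recovery $1,675,550.00. Remaining pool $6,244,750.00.
Remaining pool split over remaining clients served 2,367: Central Housing 3,580,112.2729 → $3,580,112.27; Harbor Youth 1,034,196.0287 → $1,034,196.03; Winslow Wellness 1,630,441.6984 → $1,630,441.70.

Central Housing: $3,580,112.27; East Recovery: $1,675,550.00; Harbor Youth: $1,034,196.03; Winslow Wellness: $1,630,441.70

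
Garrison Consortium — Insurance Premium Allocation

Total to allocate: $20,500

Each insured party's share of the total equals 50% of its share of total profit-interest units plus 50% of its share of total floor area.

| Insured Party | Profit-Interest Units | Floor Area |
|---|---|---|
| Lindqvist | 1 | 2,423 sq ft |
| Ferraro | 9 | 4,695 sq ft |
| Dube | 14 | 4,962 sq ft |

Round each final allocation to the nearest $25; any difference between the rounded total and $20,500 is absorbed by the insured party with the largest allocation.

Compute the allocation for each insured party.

Totals — profit-interest units 24, floor area 12,080.
Composite weights (50% profit-interest units + 50% floor area): Lindqvist 0.1211; Ferraro 0.3818; Dube 0.4970.
Pro-rata amounts: Lindqvist 2,483.02; Ferraro 7,827.50; Dube 10,189.47.
At nearest $25: Lindqvist $2,475; Ferraro $7,825; Dube $10,200. Sum = $20,500.
Sum already equals the total — no adjustment.

Lindqvist: $2,475; Ferraro: $7,825; Dube: $10,200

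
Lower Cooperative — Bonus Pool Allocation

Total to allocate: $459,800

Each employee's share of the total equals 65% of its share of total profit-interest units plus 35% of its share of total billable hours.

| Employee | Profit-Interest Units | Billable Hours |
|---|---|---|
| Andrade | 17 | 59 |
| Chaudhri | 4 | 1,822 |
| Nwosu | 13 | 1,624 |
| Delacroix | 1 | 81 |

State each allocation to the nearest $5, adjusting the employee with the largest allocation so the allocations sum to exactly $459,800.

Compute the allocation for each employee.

Profit-interest units total 35; billable hours total 3,586.
Blended shares (65% profit-interest units + 35% billable hours): Andrade 0.3215; Chaudhri 0.2521; Nwosu 0.3999; Delacroix 0.0265.
Proportional shares: Andrade 147,813.19; Chaudhri 115,923.01; Nwosu 183,889.59; Delacroix 12,174.20.
Rounded to nearest $5: Andrade $147,815; Chaudhri $115,925; Nwosu $183,890; Delacroix $12,175. Sum = $459,805.
Difference $459,800 − $459,805 = −$5 applied to largest allocation (Nwosu): Nwosu becomes $183,885.

Andrade: $147,815 · Chaudhri: $115,925 · Nwosu: $183,885 · Delacroix: $12,175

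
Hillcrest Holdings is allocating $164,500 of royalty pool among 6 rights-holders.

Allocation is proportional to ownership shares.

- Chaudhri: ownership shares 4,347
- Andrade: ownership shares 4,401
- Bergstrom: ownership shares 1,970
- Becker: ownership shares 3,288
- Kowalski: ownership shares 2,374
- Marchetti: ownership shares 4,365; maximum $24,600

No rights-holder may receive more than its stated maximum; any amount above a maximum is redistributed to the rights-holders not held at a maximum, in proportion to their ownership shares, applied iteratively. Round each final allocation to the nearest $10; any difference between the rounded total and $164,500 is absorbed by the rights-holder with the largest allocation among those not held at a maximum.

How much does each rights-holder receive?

Chaudhri: $37,130 | Andrade: $37,580 | Bergstrom: $16,830 | Becker: $28,080 | Kowalski: $20,280 | Marchetti: $24,600

Ownership shares total: 20,745.
Pro-rata shares before constraints: Chaudhri 34,470.07; Andrade 34,898.26; Bergstrom 15,621.35; Becker 26,072.60; Kowalski 18,824.92; Marchetti 34,612.80.
Capped: Marchetti ($24,600); remaining pool $139,900 reallocated over remaining ownership shares 16,380.
Remaining shares: Chaudhri 37,127.31 → $37,130; Andrade 37,588.52 → $37,590; Bergstrom 16,825.58 → $16,830; Becker 28,082.49 → $28,080; Kowalski 20,276.11 → $20,280.
Rounding difference −$10 applied to Andrade → $37,580.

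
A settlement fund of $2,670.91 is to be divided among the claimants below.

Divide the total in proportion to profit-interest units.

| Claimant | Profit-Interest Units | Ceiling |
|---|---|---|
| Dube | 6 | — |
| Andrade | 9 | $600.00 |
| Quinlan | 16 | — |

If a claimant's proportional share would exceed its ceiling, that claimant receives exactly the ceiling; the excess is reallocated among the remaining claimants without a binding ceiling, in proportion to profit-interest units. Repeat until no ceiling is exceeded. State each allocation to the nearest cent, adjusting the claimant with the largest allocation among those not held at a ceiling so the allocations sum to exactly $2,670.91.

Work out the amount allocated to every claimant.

Dube: $564.79; Andrade: $600.00; Quinlan: $1,506.12

Profit-interest units total: 31.
Unconstrained shares: Dube 516.9503; Andrade 775.4255; Quinlan 1,378.5342.
Capped: Andrade ($600.00); residual $2,070.91 reallocated over remaining profit-interest units 22.
Remaining shares: Dube 564.7936 → $564.79; Quinlan 1,506.1164 → $1,506.12.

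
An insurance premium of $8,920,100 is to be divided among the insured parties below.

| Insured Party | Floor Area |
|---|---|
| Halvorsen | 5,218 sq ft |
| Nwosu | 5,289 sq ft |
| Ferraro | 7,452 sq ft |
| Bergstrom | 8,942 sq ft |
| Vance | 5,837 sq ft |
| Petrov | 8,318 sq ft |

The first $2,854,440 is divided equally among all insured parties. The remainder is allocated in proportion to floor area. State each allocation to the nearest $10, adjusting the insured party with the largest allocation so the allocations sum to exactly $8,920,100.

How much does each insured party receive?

Halvorsen: $1,246,650 | Nwosu: $1,257,140 | Ferraro: $1,576,710 | Bergstrom: $1,796,850 | Vance: $1,338,100 | Petrov: $1,704,650

First tranche $2,854,440 split equally: $475,740 each.
Remainder $6,065,660 by floor area (total 41,056): Halvorsen 770,913.24 → $770,910; Nwosu 781,402.86 → $781,400; Ferraro 1,100,966.93 → $1,100,970; Bergstrom 1,321,101.22 → $1,321,100; Vance 862,364.9995 → $862,360; Petrov 1,228,910.75 → $1,228,910.
Rounding difference +$10 on remainder applied to Bergstrom.
Totals: Halvorsen $475,740 + $770,910 = $1,246,650; Nwosu $475,740 + $781,400 = $1,257,140; Ferraro $475,740 + $1,100,970 = $1,576,710; Bergstrom $475,740 + $1,321,110 = $1,796,850; Vance $475,740 + $862,360 = $1,338,100; Petrov $475,740 + $1,228,910 = $1,704,650.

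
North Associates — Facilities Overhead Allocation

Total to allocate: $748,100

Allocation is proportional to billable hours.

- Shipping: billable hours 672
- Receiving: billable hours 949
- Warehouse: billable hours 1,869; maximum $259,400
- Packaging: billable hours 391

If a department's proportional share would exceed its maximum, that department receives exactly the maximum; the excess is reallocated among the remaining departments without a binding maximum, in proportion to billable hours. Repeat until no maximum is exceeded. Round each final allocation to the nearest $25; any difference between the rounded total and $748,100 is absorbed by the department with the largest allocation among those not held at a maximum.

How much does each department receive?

Combined billable hours = 3,881.
Pro-rata shares before constraints: Shipping 129,534.45; Receiving 182,928.86; Warehouse 360,267.69; Packaging 75,369.00.
Held at cap: Warehouse ($259,400); remaining pool $488,700 reallocated over remaining billable hours 2,012.
Shares after redistribution: Shipping 163,223.86 → $163,225; Receiving 230,505.12 → $230,500; Packaging 94,971.02 → $94,975.

Shipping: $163,225 | Receiving: $230,500 | Warehouse: $259,400 | Packaging: $94,975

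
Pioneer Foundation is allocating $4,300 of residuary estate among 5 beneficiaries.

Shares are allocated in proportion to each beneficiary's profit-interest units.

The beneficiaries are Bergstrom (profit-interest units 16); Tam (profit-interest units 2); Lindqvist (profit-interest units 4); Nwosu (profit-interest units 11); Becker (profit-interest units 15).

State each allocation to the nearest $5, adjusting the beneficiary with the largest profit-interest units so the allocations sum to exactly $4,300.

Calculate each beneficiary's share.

Combined profit-interest units = 48.
Proportional shares: Bergstrom 16/48 × $4,300 = 1,433.33; Tam 2/48 × $4,300 = 179.17; Lindqvist 4/48 × $4,300 = 358.33; Nwosu 11/48 × $4,300 = 985.42; Becker 15/48 × $4,300 = 1,343.75.
Rounded to nearest $5: Bergstrom $1,435; Tam $180; Lindqvist $360; Nwosu $985; Becker $1,345. Sum = $4,305.
Difference $4,300 − $4,305 = −$5 applied to largest profit-interest units (Bergstrom): Bergstrom becomes $1,430.

Bergstrom: $1,430; Tam: $180; Lindqvist: $360; Nwosu: $985; Becker: $1,345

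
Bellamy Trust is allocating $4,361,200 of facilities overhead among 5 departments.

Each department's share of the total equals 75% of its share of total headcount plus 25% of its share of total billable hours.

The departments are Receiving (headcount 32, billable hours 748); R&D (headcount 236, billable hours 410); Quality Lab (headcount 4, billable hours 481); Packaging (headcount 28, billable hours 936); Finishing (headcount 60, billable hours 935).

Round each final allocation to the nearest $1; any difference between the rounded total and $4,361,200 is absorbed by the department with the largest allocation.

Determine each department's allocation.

Receiving: $523,095 · R&D: $2,271,614 · Quality Lab: $185,755 · Packaging: $545,150 · Finishing: $835,586

Totals — headcount 360, billable hours 3,510.
Blended shares (75% headcount + 25% billable hours): Receiving 0.1199; R&D 0.5209; Quality Lab 0.0426; Packaging 0.1250; Finishing 0.1916.
Unrounded shares: Receiving 523,095.499; R&D 2,271,613.65; Quality Lab 185,754.81; Packaging 545,150.00; Finishing 835,586.04.
After rounding ($1): Receiving $523,095; R&D $2,271,614; Quality Lab $185,755; Packaging $545,150; Finishing $835,586. Sum = $4,361,200.
Sum already equals the total — no adjustment.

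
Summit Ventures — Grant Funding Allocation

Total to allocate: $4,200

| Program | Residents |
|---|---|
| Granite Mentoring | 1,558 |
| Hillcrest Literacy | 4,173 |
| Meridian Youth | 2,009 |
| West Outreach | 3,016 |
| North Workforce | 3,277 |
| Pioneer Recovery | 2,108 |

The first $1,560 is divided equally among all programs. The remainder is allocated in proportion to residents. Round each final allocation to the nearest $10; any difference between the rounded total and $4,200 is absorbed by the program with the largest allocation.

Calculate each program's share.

First tranche $1,560 split equally: $260 each.
Remainder $2,640 by residents (total 16,141): Granite Mentoring 254.82 → $250; Hillcrest Literacy 682.53 → $680; Meridian Youth 328.59 → $330; West Outreach 493.29 → $490; North Workforce 535.98 → $540; Pioneer Recovery 344.78 → $340.
Rounding difference +$10 on remainder applied to Hillcrest Literacy.
Totals: Granite Mentoring $260 + $250 = $510; Hillcrest Literacy $260 + $690 = $950; Meridian Youth $260 + $330 = $590; West Outreach $260 + $490 = $750; North Workforce $260 + $540 = $800; Pioneer Recovery $260 + $340 = $600.

Granite Mentoring: $510 | Hillcrest Literacy: $950 | Meridian Youth: $590 | West Outreach: $750 | North Workforce: $800 | Pioneer Recovery: $600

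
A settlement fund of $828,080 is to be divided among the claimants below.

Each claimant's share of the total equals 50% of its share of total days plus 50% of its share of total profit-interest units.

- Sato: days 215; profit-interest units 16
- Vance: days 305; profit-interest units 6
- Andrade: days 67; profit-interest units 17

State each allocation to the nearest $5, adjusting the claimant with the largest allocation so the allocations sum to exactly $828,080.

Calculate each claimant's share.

Totals — days 587, profit-interest units 39.
Composite weights (50% days + 50% profit-interest units): Sato 0.3883; Vance 0.3367; Andrade 0.2750.
Proportional shares: Sato 321,512.65; Vance 278,829.98; Andrade 227,737.37.
After rounding ($5): Sato $321,515; Vance $278,830; Andrade $227,735. Sum = $828,080.
Sum already equals the total — no adjustment.

Sato: $321,515; Vance: $278,830; Andrade: $227,735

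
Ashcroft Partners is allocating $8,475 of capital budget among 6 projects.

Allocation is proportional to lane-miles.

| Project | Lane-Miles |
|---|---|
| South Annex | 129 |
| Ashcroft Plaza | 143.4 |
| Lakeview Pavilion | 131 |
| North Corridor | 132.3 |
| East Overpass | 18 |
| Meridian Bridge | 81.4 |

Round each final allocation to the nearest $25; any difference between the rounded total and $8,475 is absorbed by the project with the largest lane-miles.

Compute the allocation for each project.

South Annex: $1,725 · Ashcroft Plaza: $1,900 · Lakeview Pavilion: $1,750 · North Corridor: $1,775 · East Overpass: $250 · Meridian Bridge: $1,075

Total lane-miles = 129 + 143.4 + 131 + 132.3 + 18 + 81.4 = 635.1.
Raw shares: South Annex 1,721.42; Ashcroft Plaza 1,913.58; Lakeview Pavilion 1,748.11; North Corridor 1,765.46; East Overpass 240.20; Meridian Bridge 1,086.23.
At nearest $25: South Annex $1,725; Ashcroft Plaza $1,925; Lakeview Pavilion $1,750; North Corridor $1,775; East Overpass $250; Meridian Bridge $1,075. Sum = $8,500.
Difference $8,475 − $8,500 = −$25 applied to largest lane-miles (Ashcroft Plaza): Ashcroft Plaza becomes $1,900.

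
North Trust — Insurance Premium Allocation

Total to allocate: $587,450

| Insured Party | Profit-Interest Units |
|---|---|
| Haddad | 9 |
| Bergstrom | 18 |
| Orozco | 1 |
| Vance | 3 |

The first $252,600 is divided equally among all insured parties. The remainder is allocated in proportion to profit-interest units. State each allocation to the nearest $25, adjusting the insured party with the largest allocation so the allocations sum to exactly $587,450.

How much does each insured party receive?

First tranche $252,600 split equally: $63,150 each.
Remainder $334,850 by profit-interest units (total 31): Haddad 97,214.52 → $97,225; Bergstrom 194,429.03 → $194,425; Orozco 10,801.61 → $10,800; Vance 32,404.84 → $32,400.
Totals: Haddad $63,150 + $97,225 = $160,375; Bergstrom $63,150 + $194,425 = $257,575; Orozco $63,150 + $10,800 = $73,950; Vance $63,150 + $32,400 = $95,550.

Haddad: $160,375; Bergstrom: $257,575; Orozco: $73,950; Vance: $95,550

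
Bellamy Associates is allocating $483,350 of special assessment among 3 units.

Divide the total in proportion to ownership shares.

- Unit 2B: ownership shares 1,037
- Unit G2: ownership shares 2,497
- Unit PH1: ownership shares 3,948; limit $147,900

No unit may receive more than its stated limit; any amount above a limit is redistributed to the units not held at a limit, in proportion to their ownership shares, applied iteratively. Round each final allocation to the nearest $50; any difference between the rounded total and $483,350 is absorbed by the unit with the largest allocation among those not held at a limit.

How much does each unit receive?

Combined ownership shares = 7,482.
Pro-rata shares before constraints: Unit 2B 66,991.97; Unit G2 161,310.47; Unit PH1 255,047.55.
Held at cap: Unit PH1 ($147,900); balance $335,450 reallocated over remaining ownership shares 3,534.
Shares after redistribution: Unit 2B 98,432.84 → $98,450; Unit G2 237,017.16 → $237,000.

Unit 2B: $98,450; Unit G2: $237,000; Unit PH1: $147,900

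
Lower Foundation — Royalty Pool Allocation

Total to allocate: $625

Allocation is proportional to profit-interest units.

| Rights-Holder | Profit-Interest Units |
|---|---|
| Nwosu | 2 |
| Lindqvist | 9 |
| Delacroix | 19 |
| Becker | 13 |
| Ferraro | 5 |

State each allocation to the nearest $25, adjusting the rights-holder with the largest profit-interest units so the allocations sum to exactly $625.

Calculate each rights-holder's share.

Sum of profit-interest units: 48.
Unrounded shares: Nwosu 2/48 × $625 = 26.04; Lindqvist 9/48 × $625 = 117.19; Delacroix 19/48 × $625 = 247.40; Becker 13/48 × $625 = 169.27; Ferraro 5/48 × $625 = 65.10.
At nearest $25: Nwosu $25; Lindqvist $125; Delacroix $250; Becker $175; Ferraro $75. Sum = $650.
Difference $625 − $650 = −$25 applied to largest profit-interest units (Delacroix): Delacroix becomes $225.

Nwosu: $25 | Lindqvist: $125 | Delacroix: $225 | Becker: $175 | Ferraro: $75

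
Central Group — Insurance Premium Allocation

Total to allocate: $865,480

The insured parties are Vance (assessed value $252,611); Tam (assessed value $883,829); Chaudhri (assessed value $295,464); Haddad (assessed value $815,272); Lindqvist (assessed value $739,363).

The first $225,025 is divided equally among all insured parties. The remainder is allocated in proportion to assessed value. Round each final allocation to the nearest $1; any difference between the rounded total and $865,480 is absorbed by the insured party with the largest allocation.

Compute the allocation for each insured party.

Vance: $99,177 · Tam: $234,540 · Chaudhri: $108,366 · Haddad: $219,838 · Lindqvist: $203,559

First tranche $225,025 split equally: $45,005 each.
Remainder $640,455 by assessed value (total 2,986,539): Vance 54,171.73 → $54,172; Tam 189,534.68 → $189,535; Chaudhri 63,361.43 → $63,361; Haddad 174,832.82 → $174,833; Lindqvist 158,554.34 → $158,554.
Totals: Vance $45,005 + $54,172 = $99,177; Tam $45,005 + $189,535 = $234,540; Chaudhri $45,005 + $63,361 = $108,366; Haddad $45,005 + $174,833 = $219,838; Lindqvist $45,005 + $158,554 = $203,559.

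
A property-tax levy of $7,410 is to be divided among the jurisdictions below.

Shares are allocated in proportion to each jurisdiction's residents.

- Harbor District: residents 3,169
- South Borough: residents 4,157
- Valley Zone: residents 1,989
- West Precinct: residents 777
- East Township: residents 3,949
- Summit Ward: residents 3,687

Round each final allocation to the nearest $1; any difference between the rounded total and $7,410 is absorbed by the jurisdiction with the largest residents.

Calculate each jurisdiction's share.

Harbor District: $1,325 | South Borough: $1,737 | Valley Zone: $831 | West Precinct: $325 | East Township: $1,651 | Summit Ward: $1,541

Residents total: 3,169 + 4,157 + 1,989 + 777 + 3,949 + 3,687 = 17,728.
Proportional shares: Harbor District 1,324.59; South Borough 1,737.55; Valley Zone 831.37; West Precinct 324.77; East Township 1,650.61; Summit Ward 1,541.10.
After rounding ($1): Harbor District $1,325; South Borough $1,738; Valley Zone $831; West Precinct $325; East Township $1,651; Summit Ward $1,541. Sum = $7,411.
Difference $7,410 − $7,411 = −$1 applied to largest residents (South Borough): South Borough becomes $1,737.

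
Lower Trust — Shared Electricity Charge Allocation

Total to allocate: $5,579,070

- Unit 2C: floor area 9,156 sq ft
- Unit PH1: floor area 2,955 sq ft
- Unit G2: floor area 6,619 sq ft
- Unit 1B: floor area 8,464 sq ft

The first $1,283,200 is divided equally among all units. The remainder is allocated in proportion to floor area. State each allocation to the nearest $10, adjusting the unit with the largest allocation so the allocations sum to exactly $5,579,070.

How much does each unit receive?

Unit 2C: $1,767,180 · Unit PH1: $787,610 · Unit G2: $1,366,410 · Unit 1B: $1,657,870

$1,283,200 shared equally gives $320,800 per unit.
Remainder $4,295,870 by floor area (total 27,194): Unit 2C 1,446,384.71 → $1,446,380; Unit PH1 466,805.03 → $466,810; Unit G2 1,045,611.66 → $1,045,610; Unit 1B 1,337,068.61 → $1,337,070.
Totals: Unit 2C $320,800 + $1,446,380 = $1,767,180; Unit PH1 $320,800 + $466,810 = $787,610; Unit G2 $320,800 + $1,045,610 = $1,366,410; Unit 1B $320,800 + $1,337,070 = $1,657,870.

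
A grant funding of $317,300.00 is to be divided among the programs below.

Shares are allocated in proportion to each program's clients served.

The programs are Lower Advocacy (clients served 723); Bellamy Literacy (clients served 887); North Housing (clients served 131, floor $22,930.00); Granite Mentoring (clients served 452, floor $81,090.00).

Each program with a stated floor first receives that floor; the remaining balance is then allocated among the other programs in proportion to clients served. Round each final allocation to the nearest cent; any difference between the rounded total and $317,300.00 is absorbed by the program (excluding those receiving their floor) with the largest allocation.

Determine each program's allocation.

Lower Advocacy: $95,777.29 · Bellamy Literacy: $117,502.71 · North Housing: $22,930.00 · Granite Mentoring: $81,090.00

Minimums first: North Housing $22,930.00; Granite Mentoring $81,090.00. Balance $213,280.00.
Balance split over remaining clients served 1,610: Lower Advocacy 95,777.2919 → $95,777.29; Bellamy Literacy 117,502.7081 → $117,502.71.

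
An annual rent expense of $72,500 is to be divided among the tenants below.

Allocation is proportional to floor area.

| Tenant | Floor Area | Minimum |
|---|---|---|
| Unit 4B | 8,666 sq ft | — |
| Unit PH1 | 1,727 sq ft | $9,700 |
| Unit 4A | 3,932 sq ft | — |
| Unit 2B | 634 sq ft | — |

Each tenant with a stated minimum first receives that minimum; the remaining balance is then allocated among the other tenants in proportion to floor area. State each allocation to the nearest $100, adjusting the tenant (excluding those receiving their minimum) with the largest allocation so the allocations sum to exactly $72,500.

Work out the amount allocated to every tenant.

Fund the minimums — Unit PH1 $9,700. Balance $62,800.
Balance split over remaining floor area 13,232: Unit 4B 41,129.44 → $41,100; Unit 4A 18,661.55 → $18,700; Unit 2B 3,009.01 → $3,000.

Unit 4B: $41,100; Unit PH1: $9,700; Unit 4A: $18,700; Unit 2B: $3,000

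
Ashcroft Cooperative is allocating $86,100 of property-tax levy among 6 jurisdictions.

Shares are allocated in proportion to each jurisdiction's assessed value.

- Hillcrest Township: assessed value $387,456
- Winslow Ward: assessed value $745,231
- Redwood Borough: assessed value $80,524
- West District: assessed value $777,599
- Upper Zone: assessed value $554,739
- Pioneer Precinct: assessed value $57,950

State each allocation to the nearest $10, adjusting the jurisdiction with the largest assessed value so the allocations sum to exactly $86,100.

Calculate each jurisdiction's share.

Hillcrest Township: $12,810; Winslow Ward: $24,650; Redwood Borough: $2,660; West District: $25,710; Upper Zone: $18,350; Pioneer Precinct: $1,920

Total assessed value = 2,603,499.
Proportional shares: Hillcrest Township 387,456/2,603,499 × $86,100 = 12,813.51; Winslow Ward 745,231/2,603,499 × $86,100 = 24,645.44; Redwood Borough 80,524/2,603,499 × $86,100 = 2,663.00; West District 777,599/2,603,499 × $86,100 = 25,715.88; Upper Zone 554,739/2,603,499 × $86,100 = 18,345.71; Pioneer Precinct 57,950/2,603,499 × $86,100 = 1,916.46.
After rounding ($10): Hillcrest Township $12,810; Winslow Ward $24,650; Redwood Borough $2,660; West District $25,720; Upper Zone $18,350; Pioneer Precinct $1,920. Sum = $86,110.
Difference $86,100 − $86,110 = −$10 applied to largest assessed value (West District): West District becomes $25,710.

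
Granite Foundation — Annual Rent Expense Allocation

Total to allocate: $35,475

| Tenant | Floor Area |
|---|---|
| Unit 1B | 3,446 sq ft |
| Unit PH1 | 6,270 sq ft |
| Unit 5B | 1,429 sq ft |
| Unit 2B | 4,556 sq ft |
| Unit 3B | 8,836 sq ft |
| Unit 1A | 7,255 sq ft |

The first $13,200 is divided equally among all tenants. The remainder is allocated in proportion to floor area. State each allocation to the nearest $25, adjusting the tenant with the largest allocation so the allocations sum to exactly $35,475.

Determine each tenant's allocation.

Unit 1B: $4,625 | Unit PH1: $6,600 | Unit 5B: $3,200 | Unit 2B: $5,400 | Unit 3B: $8,375 | Unit 1A: $7,275

$13,200 shared equally gives $2,200 per tenant.
Remainder $22,275 by floor area (total 31,792): Unit 1B 2,414.43 → $2,425; Unit PH1 4,393.06 → $4,400; Unit 5B 1,001.23 → $1,000; Unit 2B 3,192.15 → $3,200; Unit 3B 6,190.93 → $6,200; Unit 1A 5,083.20 → $5,075.
Rounding difference −$25 on remainder applied to Unit 3B.
Totals: Unit 1B $2,200 + $2,425 = $4,625; Unit PH1 $2,200 + $4,400 = $6,600; Unit 5B $2,200 + $1,000 = $3,200; Unit 2B $2,200 + $3,200 = $5,400; Unit 3B $2,200 + $6,175 = $8,375; Unit 1A $2,200 + $5,075 = $7,275.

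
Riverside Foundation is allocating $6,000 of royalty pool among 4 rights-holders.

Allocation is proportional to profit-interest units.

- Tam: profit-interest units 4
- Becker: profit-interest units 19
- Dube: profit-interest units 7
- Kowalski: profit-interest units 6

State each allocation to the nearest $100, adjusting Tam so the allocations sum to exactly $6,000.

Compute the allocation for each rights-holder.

Profit-interest units total: 36.
Pro-rata amounts: Tam 4/36 × $6,000 = 666.67; Becker 19/36 × $6,000 = 3,166.67; Dube 7/36 × $6,000 = 1,166.67; Kowalski 6/36 × $6,000 = 1,000.00.
At nearest $100: Tam $700; Becker $3,200; Dube $1,200; Kowalski $1,000. Sum = $6,100.
Difference $6,000 − $6,100 = −$100 applied to Tam: Tam becomes $600.

Tam: $600 | Becker: $3,200 | Dube: $1,200 | Kowalski: $1,000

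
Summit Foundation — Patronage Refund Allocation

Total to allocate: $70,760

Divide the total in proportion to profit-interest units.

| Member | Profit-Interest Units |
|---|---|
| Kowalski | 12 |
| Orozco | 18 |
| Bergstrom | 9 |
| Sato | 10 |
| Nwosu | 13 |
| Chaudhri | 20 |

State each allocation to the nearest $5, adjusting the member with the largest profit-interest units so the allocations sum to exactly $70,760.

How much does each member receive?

Sum of profit-interest units: 82.
Pro-rata amounts: Kowalski 12/82 × $70,760 = 10,355.12; Orozco 18/82 × $70,760 = 15,532.68; Bergstrom 9/82 × $70,760 = 7,766.34; Sato 10/82 × $70,760 = 8,629.27; Nwosu 13/82 × $70,760 = 11,218.05; Chaudhri 20/82 × $70,760 = 17,258.54.
At nearest $5: Kowalski $10,355; Orozco $15,535; Bergstrom $7,765; Sato $8,630; Nwosu $11,220; Chaudhri $17,260. Sum = $70,765.
Difference $70,760 − $70,765 = −$5 applied to largest profit-interest units (Chaudhri): Chaudhri becomes $17,255.

Kowalski: $10,355; Orozco: $15,535; Bergstrom: $7,765; Sato: $8,630; Nwosu: $11,220; Chaudhri: $17,255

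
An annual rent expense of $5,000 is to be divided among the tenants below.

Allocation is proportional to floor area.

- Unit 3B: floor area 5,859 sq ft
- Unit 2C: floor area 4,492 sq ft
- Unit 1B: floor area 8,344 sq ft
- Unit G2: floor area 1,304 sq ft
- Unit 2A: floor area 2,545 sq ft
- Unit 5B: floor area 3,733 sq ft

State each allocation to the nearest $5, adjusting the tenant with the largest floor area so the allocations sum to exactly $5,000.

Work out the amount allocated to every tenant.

Total floor area = 26,277.
Proportional shares: Unit 3B 5,859/26,277 × $5,000 = 1,114.85; Unit 2C 4,492/26,277 × $5,000 = 854.74; Unit 1B 8,344/26,277 × $5,000 = 1,587.70; Unit G2 1,304/26,277 × $5,000 = 248.13; Unit 2A 2,545/26,277 × $5,000 = 484.26; Unit 5B 3,733/26,277 × $5,000 = 710.32.
Rounded to nearest $5: Unit 3B $1,115; Unit 2C $855; Unit 1B $1,590; Unit G2 $250; Unit 2A $485; Unit 5B $710. Sum = $5,005.
Difference $5,000 − $5,005 = −$5 applied to largest floor area (Unit 1B): Unit 1B becomes $1,585.

Unit 3B: $1,115 · Unit 2C: $855 · Unit 1B: $1,585 · Unit G2: $250 · Unit 2A: $485 · Unit 5B: $710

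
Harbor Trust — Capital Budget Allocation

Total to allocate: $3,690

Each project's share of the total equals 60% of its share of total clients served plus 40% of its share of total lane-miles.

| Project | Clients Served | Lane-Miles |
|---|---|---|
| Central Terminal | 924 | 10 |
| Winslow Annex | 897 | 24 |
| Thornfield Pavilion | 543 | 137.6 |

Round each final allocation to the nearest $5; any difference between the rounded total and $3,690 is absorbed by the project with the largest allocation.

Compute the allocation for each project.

Clients served total 2,364; lane-miles total 171.6.
Combined weights (60% clients served + 40% lane-miles): Central Terminal 0.2578; Winslow Annex 0.2836; Thornfield Pavilion 0.4586.
Raw shares: Central Terminal 951.38; Winslow Annex 1,046.52; Thornfield Pavilion 1,692.10.
At nearest $5: Central Terminal $950; Winslow Annex $1,045; Thornfield Pavilion $1,690. Sum = $3,685.
Difference $3,690 − $3,685 = +$5 applied to largest allocation (Thornfield Pavilion): Thornfield Pavilion becomes $1,695.

Central Terminal: $950 · Winslow Annex: $1,045 · Thornfield Pavilion: $1,695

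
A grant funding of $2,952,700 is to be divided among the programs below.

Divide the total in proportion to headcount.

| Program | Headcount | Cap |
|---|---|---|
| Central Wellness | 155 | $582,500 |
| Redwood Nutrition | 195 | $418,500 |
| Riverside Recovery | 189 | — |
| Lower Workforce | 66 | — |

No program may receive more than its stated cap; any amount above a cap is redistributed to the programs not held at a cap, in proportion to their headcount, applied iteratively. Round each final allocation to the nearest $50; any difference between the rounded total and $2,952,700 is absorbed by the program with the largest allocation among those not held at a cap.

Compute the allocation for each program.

Sum of headcount: 605.
Unconstrained shares: Central Wellness 756,476.86; Redwood Nutrition 951,696.69; Riverside Recovery 922,413.72; Lower Workforce 322,112.73.
Cap binds for Central Wellness ($582,500), Redwood Nutrition ($418,500); remaining pool $1,951,700 reallocated over remaining headcount 255.
Redistributed shares: Riverside Recovery 1,446,554.12 → $1,446,550; Lower Workforce 505,145.88 → $505,150.

Central Wellness: $582,500 | Redwood Nutrition: $418,500 | Riverside Recovery: $1,446,550 | Lower Workforce: $505,150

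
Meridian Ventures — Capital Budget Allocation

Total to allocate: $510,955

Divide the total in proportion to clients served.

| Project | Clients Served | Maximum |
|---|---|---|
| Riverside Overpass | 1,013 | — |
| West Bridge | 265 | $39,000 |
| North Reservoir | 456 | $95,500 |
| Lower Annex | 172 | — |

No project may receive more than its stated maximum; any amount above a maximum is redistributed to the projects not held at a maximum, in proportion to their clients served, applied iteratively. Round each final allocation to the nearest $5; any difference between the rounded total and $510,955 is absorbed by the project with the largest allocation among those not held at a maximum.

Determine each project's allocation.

Riverside Overpass: $321,815 | West Bridge: $39,000 | North Reservoir: $95,500 | Lower Annex: $54,640

Clients served total: 1,906.
Pro-rata shares before constraints: Riverside Overpass 271,562.13; West Bridge 71,040.44; North Reservoir 122,243.17; Lower Annex 46,109.27.
Capped: West Bridge ($39,000), North Reservoir ($95,500); balance $376,455 reallocated over remaining clients served 1,185.
Redistributed shares: Riverside Overpass 321,813.43 → $321,815; Lower Annex 54,641.57 → $54,640.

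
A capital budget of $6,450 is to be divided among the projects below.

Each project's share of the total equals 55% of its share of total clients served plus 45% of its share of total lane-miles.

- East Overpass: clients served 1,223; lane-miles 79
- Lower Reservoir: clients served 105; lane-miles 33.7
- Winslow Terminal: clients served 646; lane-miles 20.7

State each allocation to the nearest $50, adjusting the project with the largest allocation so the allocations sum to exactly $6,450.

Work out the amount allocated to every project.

East Overpass: $3,950; Lower Reservoir: $900; Winslow Terminal: $1,600

Clients served total 1,974; lane-miles total 133.4.
Composite weights (55% clients served + 45% lane-miles): East Overpass 0.6072; Lower Reservoir 0.1429; Winslow Terminal 0.2498.
Raw shares: East Overpass 3,916.74; Lower Reservoir 921.94; Winslow Terminal 1,611.32.
Rounded to nearest $50: East Overpass $3,900; Lower Reservoir $900; Winslow Terminal $1,600. Sum = $6,400.
Difference $6,450 − $6,400 = +$50 applied to largest allocation (East Overpass): East Overpass becomes $3,950.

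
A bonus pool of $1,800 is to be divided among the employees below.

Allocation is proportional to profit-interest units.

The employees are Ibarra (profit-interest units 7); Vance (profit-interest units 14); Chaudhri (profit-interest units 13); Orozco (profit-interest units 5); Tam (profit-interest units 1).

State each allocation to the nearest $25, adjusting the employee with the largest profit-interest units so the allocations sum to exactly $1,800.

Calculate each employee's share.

Ibarra: $325 · Vance: $625 · Chaudhri: $575 · Orozco: $225 · Tam: $50

Profit-interest units total: 7 + 14 + 13 + 5 + 1 = 40.
Unrounded shares: Ibarra 315.00; Vance 630.00; Chaudhri 585.00; Orozco 225.00; Tam 45.00.
At nearest $25: Ibarra $325; Vance $625; Chaudhri $575; Orozco $225; Tam $50. Sum = $1,800.
No rounding difference to absorb.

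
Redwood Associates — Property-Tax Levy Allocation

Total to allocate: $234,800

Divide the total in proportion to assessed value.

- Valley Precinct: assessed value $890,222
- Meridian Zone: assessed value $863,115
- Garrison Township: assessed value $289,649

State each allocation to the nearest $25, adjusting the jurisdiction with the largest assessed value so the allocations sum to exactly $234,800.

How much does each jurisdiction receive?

Assessed value total: 2,042,986.
Proportional shares: Valley Precinct 890,222/2,042,986 × $234,800 = 102,313.05; Meridian Zone 863,115/2,042,986 × $234,800 = 99,197.65; Garrison Township 289,649/2,042,986 × $234,800 = 33,289.31.
After rounding ($25): Valley Precinct $102,325; Meridian Zone $99,200; Garrison Township $33,300. Sum = $234,825.
Difference $234,800 − $234,825 = −$25 applied to largest assessed value (Valley Precinct): Valley Precinct becomes $102,300.

Valley Precinct: $102,300 | Meridian Zone: $99,200 | Garrison Township: $33,300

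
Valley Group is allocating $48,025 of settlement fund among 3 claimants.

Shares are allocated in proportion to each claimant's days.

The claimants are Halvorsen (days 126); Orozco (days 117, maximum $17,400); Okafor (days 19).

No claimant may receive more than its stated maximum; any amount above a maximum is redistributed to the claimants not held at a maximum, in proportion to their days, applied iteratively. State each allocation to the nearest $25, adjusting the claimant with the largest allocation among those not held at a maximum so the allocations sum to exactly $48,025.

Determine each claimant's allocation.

Total days = 262.
Proportional shares (ignoring caps): Halvorsen 23,095.99; Orozco 21,446.28; Okafor 3,482.73.
Cap binds for Orozco ($17,400); balance $30,625 reallocated over remaining days 145.
Shares after redistribution: Halvorsen 26,612.07 → $26,600; Okafor 4,012.93 → $4,025.

Halvorsen: $26,600; Orozco: $17,400; Okafor: $4,025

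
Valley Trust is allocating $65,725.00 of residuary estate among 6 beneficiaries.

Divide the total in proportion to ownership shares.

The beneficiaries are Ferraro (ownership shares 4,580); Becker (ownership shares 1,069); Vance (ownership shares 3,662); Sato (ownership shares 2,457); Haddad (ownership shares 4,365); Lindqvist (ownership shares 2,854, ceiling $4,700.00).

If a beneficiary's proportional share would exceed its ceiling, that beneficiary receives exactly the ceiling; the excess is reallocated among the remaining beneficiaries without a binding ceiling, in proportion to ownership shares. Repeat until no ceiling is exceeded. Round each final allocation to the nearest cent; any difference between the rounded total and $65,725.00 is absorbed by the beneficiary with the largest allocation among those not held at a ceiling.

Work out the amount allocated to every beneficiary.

Combined ownership shares = 18,987.
Unconstrained shares: Ferraro 15,854.0317; Becker 3,700.4279; Vance 12,676.3022; Sato 8,505.0995; Haddad 15,109.7922; Lindqvist 9,879.3464.
Cap binds for Lindqvist ($4,700.00); residual $61,025.00 reallocated over remaining ownership shares 16,133.
Shares after redistribution: Ferraro 17,324.3972 → $17,324.40; Becker 4,043.6202 → $4,043.62; Vance 13,851.9525 → $13,851.95; Sato 9,293.8961 → $9,293.90; Haddad 16,511.1340 → $16,511.13.

Ferraro: $17,324.40 · Becker: $4,043.62 · Vance: $13,851.95 · Sato: $9,293.90 · Haddad: $16,511.13 · Lindqvist: $4,700.00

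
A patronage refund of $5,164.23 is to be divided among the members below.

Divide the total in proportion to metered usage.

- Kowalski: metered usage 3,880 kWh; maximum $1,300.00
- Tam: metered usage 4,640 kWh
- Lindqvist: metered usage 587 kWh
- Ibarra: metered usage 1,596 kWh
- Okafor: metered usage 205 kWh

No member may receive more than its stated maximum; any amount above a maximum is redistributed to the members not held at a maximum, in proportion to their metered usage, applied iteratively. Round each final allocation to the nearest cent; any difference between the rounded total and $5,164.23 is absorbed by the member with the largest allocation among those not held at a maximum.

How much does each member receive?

Metered usage total: 10,908.
Proportional shares (ignoring caps): Kowalski 1,836.9282; Tam 2,196.7388; Lindqvist 277.9064; Ibarra 755.6024; Okafor 97.0542.
Capped: Kowalski ($1,300.00); balance $3,864.23 reallocated over remaining metered usage 7,028.
Remaining shares: Tam 2,551.2275 → $2,551.23; Lindqvist 322.7523 → $322.75; Ibarra 877.5343 → $877.53; Okafor 112.7159 → $112.72.

Kowalski: $1,300.00 | Tam: $2,551.23 | Lindqvist: $322.75 | Ibarra: $877.53 | Okafor: $112.72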